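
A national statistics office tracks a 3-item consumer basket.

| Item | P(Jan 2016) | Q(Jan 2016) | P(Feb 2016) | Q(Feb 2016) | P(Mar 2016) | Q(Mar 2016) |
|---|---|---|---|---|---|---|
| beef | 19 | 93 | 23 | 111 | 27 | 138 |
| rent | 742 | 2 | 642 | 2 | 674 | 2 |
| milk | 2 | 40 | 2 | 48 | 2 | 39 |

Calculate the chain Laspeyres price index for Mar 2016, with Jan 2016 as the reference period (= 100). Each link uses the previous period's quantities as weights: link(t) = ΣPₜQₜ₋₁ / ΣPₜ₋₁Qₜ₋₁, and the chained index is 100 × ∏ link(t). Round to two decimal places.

Link Jan 2016→Feb 2016:
ΣP(Feb 2016)Q(Jan 2016) = 23×93 + 642×2 + 2×40 = 2139 + 1284 + 80 = 3503
ΣP(Jan 2016)Q(Jan 2016) = 19×93 + 742×2 + 2×40 = 1767 + 1484 + 80 = 3331
link = 3503/3331 = 1.051636
Link Feb 2016→Mar 2016:
ΣP(Mar 2016)Q(Feb 2016) = 27×111 + 674×2 + 2×48 = 2997 + 1348 + 96 = 4441
ΣP(Feb 2016)Q(Feb 2016) = 23×111 + 642×2 + 2×48 = 2553 + 1284 + 96 = 3933
link = 4441/3933 = 1.129163
Chained index = 100 × 1.051636 × 1.129163 = 118.7469

118.75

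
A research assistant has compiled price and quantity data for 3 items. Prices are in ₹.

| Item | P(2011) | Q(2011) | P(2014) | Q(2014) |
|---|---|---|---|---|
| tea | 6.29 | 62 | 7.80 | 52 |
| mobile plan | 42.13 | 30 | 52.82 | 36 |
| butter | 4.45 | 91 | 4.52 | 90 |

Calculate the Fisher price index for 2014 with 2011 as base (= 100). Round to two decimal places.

120.68

Laspeyres component (base-period weights):
ΣP(2014)Q(2011) = 7.80×62 + 52.82×30 + 4.52×91 = 483.6 + 1584.6 + 411.32 = 2479.52
ΣP(2011)Q(2011) = 6.29×62 + 42.13×30 + 4.45×91 = 389.98 + 1263.9 + 404.95 = 2058.83
L = 2479.52 / 2058.83 × 100 = 120.4335
Paasche component (current-period weights):
ΣP(2014)Q(2014) = 7.80×52 + 52.82×36 + 4.52×90 = 405.6 + 1901.52 + 406.8 = 2713.92
ΣP(2011)Q(2014) = 6.29×52 + 42.13×36 + 4.45×90 = 327.08 + 1516.68 + 400.5 = 2244.26
P = 2713.92 / 2244.26 × 100 = 120.9272
Fisher = √(L × P) = √(120.4335 × 120.9272) = 120.6801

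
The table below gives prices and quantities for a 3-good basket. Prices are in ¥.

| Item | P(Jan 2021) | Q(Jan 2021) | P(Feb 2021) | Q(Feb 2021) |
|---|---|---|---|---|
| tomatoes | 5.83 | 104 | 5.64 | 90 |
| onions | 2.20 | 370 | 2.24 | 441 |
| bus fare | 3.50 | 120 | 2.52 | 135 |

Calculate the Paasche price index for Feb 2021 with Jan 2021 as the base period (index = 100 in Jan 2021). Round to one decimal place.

93.3

Paasche price index uses current-period quantities as weights.
ΣP(Feb 2021)·Q(Feb 2021) = 5.64×90 + 2.24×441 + 2.52×135 = 507.6 + 987.84 + 340.2 = 1835.64
ΣP(Jan 2021)·Q(Feb 2021) = 5.83×90 + 2.20×441 + 3.50×135 = 524.7 + 970.2 + 472.5 = 1967.4
Index = 1835.64 / 1967.4 × 100 = 93.3028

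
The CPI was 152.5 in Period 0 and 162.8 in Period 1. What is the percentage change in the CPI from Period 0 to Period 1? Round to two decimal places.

Change = (162.8 − 152.5) / 152.5 × 100
       = 10.3 / 152.5 × 100 = 6.7541%

6.75%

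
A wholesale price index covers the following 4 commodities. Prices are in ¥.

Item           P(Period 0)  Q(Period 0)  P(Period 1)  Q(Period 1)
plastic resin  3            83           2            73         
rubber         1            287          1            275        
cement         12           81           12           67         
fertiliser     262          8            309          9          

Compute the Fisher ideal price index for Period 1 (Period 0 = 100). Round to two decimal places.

Laspeyres component (base-period weights):
ΣP(Period 1)Q(Period 0) = 2×83 + 1×287 + 12×81 + 309×8 = 166 + 287 + 972 + 2472 = 3897
ΣP(Period 0)Q(Period 0) = 3×83 + 1×287 + 12×81 + 262×8 = 249 + 287 + 972 + 2096 = 3604
L = 3897 / 3604 × 100 = 108.1299
Paasche component (current-period weights):
ΣP(Period 1)Q(Period 1) = 2×73 + 1×275 + 12×67 + 309×9 = 146 + 275 + 804 + 2781 = 4006
ΣP(Period 0)Q(Period 1) = 3×73 + 1×275 + 12×67 + 262×9 = 219 + 275 + 804 + 2358 = 3656
P = 4006 / 3656 × 100 = 109.5733
Fisher = √(L × P) = √(108.1299 × 109.5733) = 108.8492

108.85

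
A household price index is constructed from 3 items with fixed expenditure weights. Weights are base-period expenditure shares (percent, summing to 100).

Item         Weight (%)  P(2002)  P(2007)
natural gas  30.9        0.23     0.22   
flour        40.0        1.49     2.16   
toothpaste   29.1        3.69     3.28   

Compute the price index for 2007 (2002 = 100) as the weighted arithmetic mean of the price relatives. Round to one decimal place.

113.4

natural gas: 30.9 × (0.22/0.23) = 30.9 × 0.956522 = 29.5565
flour: 40.0 × (2.16/1.49) = 40.0 × 1.449664 = 57.9866
toothpaste: 29.1 × (3.28/3.69) = 29.1 × 0.888889 = 25.8667
Index = Σ wᵢ·(p₁ᵢ/p₀ᵢ) = 29.5565 + 57.9866 + 25.8667 = 113.4098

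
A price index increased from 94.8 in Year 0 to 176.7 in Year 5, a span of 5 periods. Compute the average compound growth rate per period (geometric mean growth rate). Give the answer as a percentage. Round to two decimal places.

Growth factor = (176.7/94.8)^(1/5) = (1.863924)^(1/5) = 1.132624
Growth rate = 1.132624 − 1 = 0.132624 = 13.2624%

13.26%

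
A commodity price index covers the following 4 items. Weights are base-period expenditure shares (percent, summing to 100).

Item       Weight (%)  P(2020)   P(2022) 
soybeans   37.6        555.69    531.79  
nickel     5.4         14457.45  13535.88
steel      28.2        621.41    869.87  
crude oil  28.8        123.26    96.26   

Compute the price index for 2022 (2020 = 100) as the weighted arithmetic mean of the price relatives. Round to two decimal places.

103.01

soybeans: 37.6 × (531.79/555.69) = 37.6 × 0.956990 = 35.9828
nickel: 5.4 × (13535.88/14457.45) = 5.4 × 0.936256 = 5.0558
steel: 28.2 × (869.87/621.41) = 28.2 × 1.399833 = 39.4753
crude oil: 28.8 × (96.26/123.26) = 28.8 × 0.780951 = 22.4914
Index = Σ wᵢ·(p₁ᵢ/p₀ᵢ) = 35.9828 + 5.0558 + 39.4753 + 22.4914 = 103.0053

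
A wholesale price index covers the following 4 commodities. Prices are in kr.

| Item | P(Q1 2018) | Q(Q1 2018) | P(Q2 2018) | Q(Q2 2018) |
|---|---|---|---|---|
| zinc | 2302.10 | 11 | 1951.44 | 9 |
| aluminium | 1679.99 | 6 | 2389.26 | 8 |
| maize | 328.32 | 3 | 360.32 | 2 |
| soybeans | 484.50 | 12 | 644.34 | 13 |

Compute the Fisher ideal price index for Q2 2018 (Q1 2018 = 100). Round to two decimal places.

Laspeyres component (base-period weights):
ΣP(Q2 2018)Q(Q1 2018) = 1951.44×11 + 2389.26×6 + 360.32×3 + 644.34×12 = 21465.84 + 14335.56 + 1080.96 + 7732.08 = 44614.44
ΣP(Q1 2018)Q(Q1 2018) = 2302.10×11 + 1679.99×6 + 328.32×3 + 484.50×12 = 25323.1 + 10079.94 + 984.96 + 5814 = 42202
L = 44614.44 / 42202 × 100 = 105.7164
Paasche component (current-period weights):
ΣP(Q2 2018)Q(Q2 2018) = 1951.44×9 + 2389.26×8 + 360.32×2 + 644.34×13 = 17562.96 + 19114.08 + 720.64 + 8376.42 = 45774.1
ΣP(Q1 2018)Q(Q2 2018) = 2302.10×9 + 1679.99×8 + 328.32×2 + 484.50×13 = 20718.9 + 13439.92 + 656.64 + 6298.5 = 41113.96
P = 45774.1 / 41113.96 × 100 = 111.3347
Fisher = √(L × P) = √(105.7164 × 111.3347) = 108.4892

108.49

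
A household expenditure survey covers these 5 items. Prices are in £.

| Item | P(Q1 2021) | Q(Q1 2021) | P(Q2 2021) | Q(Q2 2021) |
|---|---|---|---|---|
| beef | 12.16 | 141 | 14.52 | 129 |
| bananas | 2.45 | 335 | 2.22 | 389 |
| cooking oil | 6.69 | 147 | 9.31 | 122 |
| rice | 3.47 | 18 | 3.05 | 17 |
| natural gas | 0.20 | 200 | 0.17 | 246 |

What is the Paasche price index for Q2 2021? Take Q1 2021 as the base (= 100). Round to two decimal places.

115.09

Paasche price index uses current-period quantities as weights.
ΣP(Q2 2021)·Q(Q2 2021) = 14.52×129 + 2.22×389 + 9.31×122 + 3.05×17 + 0.17×246 = 1873.08 + 863.58 + 1135.82 + 51.85 + 41.82 = 3966.15
ΣP(Q1 2021)·Q(Q2 2021) = 12.16×129 + 2.45×389 + 6.69×122 + 3.47×17 + 0.20×246 = 1568.64 + 953.05 + 816.18 + 58.99 + 49.2 = 3446.06
Index = 3966.15 / 3446.06 × 100 = 115.0923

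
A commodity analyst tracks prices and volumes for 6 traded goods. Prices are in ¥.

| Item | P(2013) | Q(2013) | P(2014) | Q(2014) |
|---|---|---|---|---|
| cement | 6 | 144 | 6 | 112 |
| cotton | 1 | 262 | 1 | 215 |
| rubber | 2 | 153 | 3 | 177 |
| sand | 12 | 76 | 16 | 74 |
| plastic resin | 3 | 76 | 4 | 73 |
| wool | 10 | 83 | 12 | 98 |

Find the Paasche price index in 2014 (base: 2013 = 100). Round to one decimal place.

122.3

Paasche price index uses current-period quantities as weights.
ΣP(2014)·Q(2014) = 6×112 + 1×215 + 3×177 + 16×74 + 4×73 + 12×98 = 672 + 215 + 531 + 1184 + 292 + 1176 = 4070
ΣP(2013)·Q(2014) = 6×112 + 1×215 + 2×177 + 12×74 + 3×73 + 10×98 = 672 + 215 + 354 + 888 + 219 + 980 = 3328
Index = 4070 / 3328 × 100 = 122.2957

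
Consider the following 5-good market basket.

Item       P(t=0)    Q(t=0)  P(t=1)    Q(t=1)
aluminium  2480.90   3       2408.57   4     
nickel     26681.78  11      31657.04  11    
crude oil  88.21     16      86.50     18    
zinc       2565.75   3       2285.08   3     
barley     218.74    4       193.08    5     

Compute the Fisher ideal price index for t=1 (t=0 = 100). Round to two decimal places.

Laspeyres component (base-period weights):
ΣP(t=1)Q(t=0) = 2408.57×3 + 31657.04×11 + 86.50×16 + 2285.08×3 + 193.08×4 = 7225.71 + 348227.44 + 1384 + 6855.24 + 772.32 = 364464.71
ΣP(t=0)Q(t=0) = 2480.90×3 + 26681.78×11 + 88.21×16 + 2565.75×3 + 218.74×4 = 7442.7 + 293499.58 + 1411.36 + 7697.25 + 874.96 = 310925.85
L = 364464.71 / 310925.85 × 100 = 117.2192
Paasche component (current-period weights):
ΣP(t=1)Q(t=1) = 2408.57×4 + 31657.04×11 + 86.50×18 + 2285.08×3 + 193.08×5 = 9634.28 + 348227.44 + 1557 + 6855.24 + 965.4 = 367239.36
ΣP(t=0)Q(t=1) = 2480.90×4 + 26681.78×11 + 88.21×18 + 2565.75×3 + 218.74×5 = 9923.6 + 293499.58 + 1587.78 + 7697.25 + 1093.7 = 313801.91
P = 367239.36 / 313801.91 × 100 = 117.0290
Fisher = √(L × P) = √(117.2192 × 117.0290) = 117.1241

117.12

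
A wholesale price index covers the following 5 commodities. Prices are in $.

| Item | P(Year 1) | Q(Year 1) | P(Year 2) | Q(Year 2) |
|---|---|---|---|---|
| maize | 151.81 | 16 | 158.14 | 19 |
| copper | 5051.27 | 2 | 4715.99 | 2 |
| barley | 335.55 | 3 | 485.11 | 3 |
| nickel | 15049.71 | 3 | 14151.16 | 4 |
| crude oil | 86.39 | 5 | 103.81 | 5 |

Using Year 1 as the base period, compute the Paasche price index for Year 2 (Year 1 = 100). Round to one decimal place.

95.2

Paasche price index uses current-period quantities as weights.
ΣP(Year 2)·Q(Year 2) = 158.14×19 + 4715.99×2 + 485.11×3 + 14151.16×4 + 103.81×5 = 3004.66 + 9431.98 + 1455.33 + 56604.64 + 519.05 = 71015.66
ΣP(Year 1)·Q(Year 2) = 151.81×19 + 5051.27×2 + 335.55×3 + 15049.71×4 + 86.39×5 = 2884.39 + 10102.54 + 1006.65 + 60198.84 + 431.95 = 74624.37
Index = 71015.66 / 74624.37 × 100 = 95.1642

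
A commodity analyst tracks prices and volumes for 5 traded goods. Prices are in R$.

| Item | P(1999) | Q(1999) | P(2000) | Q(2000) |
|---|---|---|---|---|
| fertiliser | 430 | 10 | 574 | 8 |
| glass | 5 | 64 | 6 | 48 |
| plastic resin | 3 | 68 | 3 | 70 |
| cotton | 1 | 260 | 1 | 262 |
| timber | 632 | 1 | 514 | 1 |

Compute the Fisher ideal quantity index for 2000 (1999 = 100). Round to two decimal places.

83.14

Laspeyres component (base-period weights):
ΣP(1999)Q(2000) = 430×8 + 5×48 + 3×70 + 1×262 + 632×1 = 3440 + 240 + 210 + 262 + 632 = 4784
ΣP(1999)Q(1999) = 430×10 + 5×64 + 3×68 + 1×260 + 632×1 = 4300 + 320 + 204 + 260 + 632 = 5716
L = 4784 / 5716 × 100 = 83.6949
Paasche component (current-period weights):
ΣP(2000)Q(2000) = 574×8 + 6×48 + 3×70 + 1×262 + 514×1 = 4592 + 288 + 210 + 262 + 514 = 5866
ΣP(2000)Q(1999) = 574×10 + 6×64 + 3×68 + 1×260 + 514×1 = 5740 + 384 + 204 + 260 + 514 = 7102
P = 5866 / 7102 × 100 = 82.5965
Fisher = √(L × P) = √(83.6949 × 82.5965) = 83.1439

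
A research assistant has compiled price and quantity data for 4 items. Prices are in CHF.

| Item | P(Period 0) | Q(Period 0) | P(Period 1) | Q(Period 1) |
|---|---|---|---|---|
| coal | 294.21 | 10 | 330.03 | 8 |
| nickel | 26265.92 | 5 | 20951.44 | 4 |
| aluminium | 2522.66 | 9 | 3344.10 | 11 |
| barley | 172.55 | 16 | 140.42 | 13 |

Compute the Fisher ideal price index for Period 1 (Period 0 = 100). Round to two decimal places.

89.44

Laspeyres component (base-period weights):
ΣP(Period 1)Q(Period 0) = 330.03×10 + 20951.44×5 + 3344.10×9 + 140.42×16 = 3300.3 + 104757.2 + 30096.9 + 2246.72 = 140401.12
ΣP(Period 0)Q(Period 0) = 294.21×10 + 26265.92×5 + 2522.66×9 + 172.55×16 = 2942.1 + 131329.6 + 22703.94 + 2760.8 = 159736.44
L = 140401.12 / 159736.44 × 100 = 87.8955
Paasche component (current-period weights):
ΣP(Period 1)Q(Period 1) = 330.03×8 + 20951.44×4 + 3344.10×11 + 140.42×13 = 2640.24 + 83805.76 + 36785.1 + 1825.46 = 125056.56
ΣP(Period 0)Q(Period 1) = 294.21×8 + 26265.92×4 + 2522.66×11 + 172.55×13 = 2353.68 + 105063.68 + 27749.26 + 2243.15 = 137409.77
P = 125056.56 / 137409.77 × 100 = 91.0099
Fisher = √(L × P) = √(87.8955 × 91.0099) = 89.4392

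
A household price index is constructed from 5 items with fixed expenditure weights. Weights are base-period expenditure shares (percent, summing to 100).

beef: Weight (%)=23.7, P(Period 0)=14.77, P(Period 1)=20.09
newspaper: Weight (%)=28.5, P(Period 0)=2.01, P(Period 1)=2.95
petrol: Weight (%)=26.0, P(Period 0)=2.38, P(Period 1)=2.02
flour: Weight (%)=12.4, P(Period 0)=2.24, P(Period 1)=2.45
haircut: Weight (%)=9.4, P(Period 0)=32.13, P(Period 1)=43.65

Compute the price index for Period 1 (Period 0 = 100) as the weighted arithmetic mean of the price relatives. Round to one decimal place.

122.5

beef: 23.7 × (20.09/14.77) = 23.7 × 1.360190 = 32.2365
newspaper: 28.5 × (2.95/2.01) = 28.5 × 1.467662 = 41.8284
petrol: 26.0 × (2.02/2.38) = 26.0 × 0.848739 = 22.0672
flour: 12.4 × (2.45/2.24) = 12.4 × 1.093750 = 13.5625
haircut: 9.4 × (43.65/32.13) = 9.4 × 1.358543 = 12.7703
Index = Σ wᵢ·(p₁ᵢ/p₀ᵢ) = 32.2365 + 41.8284 + 22.0672 + 13.5625 + 12.7703 = 122.4649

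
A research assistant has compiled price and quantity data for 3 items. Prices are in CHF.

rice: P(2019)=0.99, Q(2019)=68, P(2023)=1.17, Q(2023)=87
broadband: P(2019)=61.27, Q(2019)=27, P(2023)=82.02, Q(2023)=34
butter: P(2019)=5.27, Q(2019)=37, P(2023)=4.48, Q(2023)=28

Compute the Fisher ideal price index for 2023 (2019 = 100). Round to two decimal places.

Laspeyres component (base-period weights):
ΣP(2023)Q(2019) = 1.17×68 + 82.02×27 + 4.48×37 = 79.56 + 2214.54 + 165.76 = 2459.86
ΣP(2019)Q(2019) = 0.99×68 + 61.27×27 + 5.27×37 = 67.32 + 1654.29 + 194.99 = 1916.6
L = 2459.86 / 1916.6 × 100 = 128.3450
Paasche component (current-period weights):
ΣP(2023)Q(2023) = 1.17×87 + 82.02×34 + 4.48×28 = 101.79 + 2788.68 + 125.44 = 3015.91
ΣP(2019)Q(2023) = 0.99×87 + 61.27×34 + 5.27×28 = 86.13 + 2083.18 + 147.56 = 2316.87
P = 3015.91 / 2316.87 × 100 = 130.1717
Fisher = √(L × P) = √(128.3450 × 130.1717) = 129.2551

129.26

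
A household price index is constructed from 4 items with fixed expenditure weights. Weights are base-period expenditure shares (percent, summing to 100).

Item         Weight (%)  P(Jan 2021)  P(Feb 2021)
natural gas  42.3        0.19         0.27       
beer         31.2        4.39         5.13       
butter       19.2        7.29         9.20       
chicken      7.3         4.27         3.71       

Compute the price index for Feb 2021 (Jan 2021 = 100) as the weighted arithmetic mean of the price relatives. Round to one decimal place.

natural gas: 42.3 × (0.27/0.19) = 42.3 × 1.421053 = 60.1105
beer: 31.2 × (5.13/4.39) = 31.2 × 1.168565 = 36.4592
butter: 19.2 × (9.20/7.29) = 19.2 × 1.262003 = 24.2305
chicken: 7.3 × (3.71/4.27) = 7.3 × 0.868852 = 6.3426
Index = Σ wᵢ·(p₁ᵢ/p₀ᵢ) = 60.1105 + 36.4592 + 24.2305 + 6.3426 = 127.1428

127.1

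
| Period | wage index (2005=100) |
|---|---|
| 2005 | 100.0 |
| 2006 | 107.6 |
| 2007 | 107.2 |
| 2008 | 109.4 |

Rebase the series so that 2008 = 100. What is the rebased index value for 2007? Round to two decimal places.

97.99

Rebased(2007) = 107.2 / 109.4 × 100 = 97.9890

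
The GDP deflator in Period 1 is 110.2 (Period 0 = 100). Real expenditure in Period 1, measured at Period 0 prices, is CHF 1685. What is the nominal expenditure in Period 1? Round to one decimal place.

1856.9

Nominal = Real × (Index/100) = 1685 × (110.2/100)
        = 1685 × 1.102 = 1856.8700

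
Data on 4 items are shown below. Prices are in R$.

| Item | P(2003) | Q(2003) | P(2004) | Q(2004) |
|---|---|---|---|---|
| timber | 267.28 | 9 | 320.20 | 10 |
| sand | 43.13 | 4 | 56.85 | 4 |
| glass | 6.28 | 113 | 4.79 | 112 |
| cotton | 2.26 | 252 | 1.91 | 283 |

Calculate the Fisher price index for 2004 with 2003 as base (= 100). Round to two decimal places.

107.36

Laspeyres component (base-period weights):
ΣP(2004)Q(2003) = 320.20×9 + 56.85×4 + 4.79×113 + 1.91×252 = 2881.8 + 227.4 + 541.27 + 481.32 = 4131.79
ΣP(2003)Q(2003) = 267.28×9 + 43.13×4 + 6.28×113 + 2.26×252 = 2405.52 + 172.52 + 709.64 + 569.52 = 3857.2
L = 4131.79 / 3857.2 × 100 = 107.1189
Paasche component (current-period weights):
ΣP(2004)Q(2004) = 320.20×10 + 56.85×4 + 4.79×112 + 1.91×283 = 3202 + 227.4 + 536.48 + 540.53 = 4506.41
ΣP(2003)Q(2004) = 267.28×10 + 43.13×4 + 6.28×112 + 2.26×283 = 2672.8 + 172.52 + 703.36 + 639.58 = 4188.26
P = 4506.41 / 4188.26 × 100 = 107.5962
Fisher = √(L × P) = √(107.1189 × 107.5962) = 107.3573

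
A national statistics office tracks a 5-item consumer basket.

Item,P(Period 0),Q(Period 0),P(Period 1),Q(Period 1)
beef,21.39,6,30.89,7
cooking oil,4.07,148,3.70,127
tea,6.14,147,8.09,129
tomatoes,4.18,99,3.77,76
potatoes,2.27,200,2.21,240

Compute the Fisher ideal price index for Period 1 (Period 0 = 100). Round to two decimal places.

Laspeyres component (base-period weights):
ΣP(Period 1)Q(Period 0) = 30.89×6 + 3.70×148 + 8.09×147 + 3.77×99 + 2.21×200 = 185.34 + 547.6 + 1189.23 + 373.23 + 442 = 2737.4
ΣP(Period 0)Q(Period 0) = 21.39×6 + 4.07×148 + 6.14×147 + 4.18×99 + 2.27×200 = 128.34 + 602.36 + 902.58 + 413.82 + 454 = 2501.1
L = 2737.4 / 2501.1 × 100 = 109.4478
Paasche component (current-period weights):
ΣP(Period 1)Q(Period 1) = 30.89×7 + 3.70×127 + 8.09×129 + 3.77×76 + 2.21×240 = 216.23 + 469.9 + 1043.61 + 286.52 + 530.4 = 2546.66
ΣP(Period 0)Q(Period 1) = 21.39×7 + 4.07×127 + 6.14×129 + 4.18×76 + 2.27×240 = 149.73 + 516.89 + 792.06 + 317.68 + 544.8 = 2321.16
P = 2546.66 / 2321.16 × 100 = 109.7150
Fisher = √(L × P) = √(109.4478 × 109.7150) = 109.5813

109.58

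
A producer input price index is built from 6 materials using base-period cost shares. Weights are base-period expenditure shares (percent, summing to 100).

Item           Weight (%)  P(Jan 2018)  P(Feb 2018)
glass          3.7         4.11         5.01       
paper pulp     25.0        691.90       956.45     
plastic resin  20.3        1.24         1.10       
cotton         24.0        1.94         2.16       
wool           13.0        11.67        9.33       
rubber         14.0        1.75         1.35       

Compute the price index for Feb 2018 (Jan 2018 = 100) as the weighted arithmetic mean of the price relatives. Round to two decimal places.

104.99

glass: 3.7 × (5.01/4.11) = 3.7 × 1.218978 = 4.5102
paper pulp: 25.0 × (956.45/691.90) = 25.0 × 1.382353 = 34.5588
plastic resin: 20.3 × (1.10/1.24) = 20.3 × 0.887097 = 18.0081
cotton: 24.0 × (2.16/1.94) = 24.0 × 1.113402 = 26.7216
wool: 13.0 × (9.33/11.67) = 13.0 × 0.799486 = 10.3933
rubber: 14.0 × (1.35/1.75) = 14.0 × 0.771429 = 10.8000
Index = Σ wᵢ·(p₁ᵢ/p₀ᵢ) = 4.5102 + 34.5588 + 18.0081 + 26.7216 + 10.3933 + 10.8000 = 104.9921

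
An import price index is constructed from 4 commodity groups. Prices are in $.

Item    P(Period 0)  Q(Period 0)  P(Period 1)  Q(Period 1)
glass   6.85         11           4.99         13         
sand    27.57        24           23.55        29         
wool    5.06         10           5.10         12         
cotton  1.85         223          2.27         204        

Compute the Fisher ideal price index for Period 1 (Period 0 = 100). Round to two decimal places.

96.98

Laspeyres component (base-period weights):
ΣP(Period 1)Q(Period 0) = 4.99×11 + 23.55×24 + 5.10×10 + 2.27×223 = 54.89 + 565.2 + 51 + 506.21 = 1177.3
ΣP(Period 0)Q(Period 0) = 6.85×11 + 27.57×24 + 5.06×10 + 1.85×223 = 75.35 + 661.68 + 50.6 + 412.55 = 1200.18
L = 1177.3 / 1200.18 × 100 = 98.0936
Paasche component (current-period weights):
ΣP(Period 1)Q(Period 1) = 4.99×13 + 23.55×29 + 5.10×12 + 2.27×204 = 64.87 + 682.95 + 61.2 + 463.08 = 1272.1
ΣP(Period 0)Q(Period 1) = 6.85×13 + 27.57×29 + 5.06×12 + 1.85×204 = 89.05 + 799.53 + 60.72 + 377.4 = 1326.7
P = 1272.1 / 1326.7 × 100 = 95.8845
Fisher = √(L × P) = √(98.0936 × 95.8845) = 96.9828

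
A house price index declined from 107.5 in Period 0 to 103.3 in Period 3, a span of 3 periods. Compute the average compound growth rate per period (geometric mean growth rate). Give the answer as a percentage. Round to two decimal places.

-1.32%

Growth factor = (103.3/107.5)^(1/3) = (0.960930)^(1/3) = 0.986803
Growth rate = 0.986803 − 1 = -0.013197 = -1.3197%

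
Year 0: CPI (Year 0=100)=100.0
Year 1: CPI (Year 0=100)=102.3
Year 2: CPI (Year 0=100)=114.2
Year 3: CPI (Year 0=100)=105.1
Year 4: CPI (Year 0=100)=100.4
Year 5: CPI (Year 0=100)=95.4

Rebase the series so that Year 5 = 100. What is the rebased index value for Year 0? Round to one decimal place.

Rebased(Year 0) = 100.0 / 95.4 × 100 = 104.8218

104.8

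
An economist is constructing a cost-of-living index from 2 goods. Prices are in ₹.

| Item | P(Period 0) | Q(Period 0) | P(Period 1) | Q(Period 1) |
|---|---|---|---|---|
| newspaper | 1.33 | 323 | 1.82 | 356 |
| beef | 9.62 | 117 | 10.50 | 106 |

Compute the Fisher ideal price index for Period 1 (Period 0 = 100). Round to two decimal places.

117.36

Laspeyres component (base-period weights):
ΣP(Period 1)Q(Period 0) = 1.82×323 + 10.50×117 = 587.86 + 1228.5 = 1816.36
ΣP(Period 0)Q(Period 0) = 1.33×323 + 9.62×117 = 429.59 + 1125.54 = 1555.13
L = 1816.36 / 1555.13 × 100 = 116.7980
Paasche component (current-period weights):
ΣP(Period 1)Q(Period 1) = 1.82×356 + 10.50×106 = 647.92 + 1113 = 1760.92
ΣP(Period 0)Q(Period 1) = 1.33×356 + 9.62×106 = 473.48 + 1019.72 = 1493.2
P = 1760.92 / 1493.2 × 100 = 117.9293
Fisher = √(L × P) = √(116.7980 × 117.9293) = 117.3623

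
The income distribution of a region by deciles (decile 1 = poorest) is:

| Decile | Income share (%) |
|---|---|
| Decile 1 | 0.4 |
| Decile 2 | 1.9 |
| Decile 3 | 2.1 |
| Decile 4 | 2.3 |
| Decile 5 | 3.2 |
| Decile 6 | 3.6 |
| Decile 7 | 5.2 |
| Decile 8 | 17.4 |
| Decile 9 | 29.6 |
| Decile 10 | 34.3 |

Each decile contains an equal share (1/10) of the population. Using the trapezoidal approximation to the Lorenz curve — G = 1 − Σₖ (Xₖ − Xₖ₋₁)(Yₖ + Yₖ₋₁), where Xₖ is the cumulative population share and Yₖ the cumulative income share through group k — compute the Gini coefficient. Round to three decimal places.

Cumulative income shares Yₖ: 0.0040, 0.0230, 0.0440, 0.0670, 0.0990, 0.1350, 0.1870, 0.3610, 0.6570, 1.0000
Σ (Xₖ−Xₖ₋₁)(Yₖ+Yₖ₋₁) = (1/10)(0.0040+0.0000) + (1/10)(0.0230+0.0040) + (1/10)(0.0440+0.0230) + (1/10)(0.0670+0.0440) + (1/10)(0.0990+0.0670) + (1/10)(0.1350+0.0990) + (1/10)(0.1870+0.1350) + (1/10)(0.3610+0.1870) + (1/10)(0.6570+0.3610) + (1/10)(1.0000+0.6570)
  = 0.0004 + 0.0027 + 0.0067 + 0.0111 + 0.0166 + 0.0234 + 0.0322 + 0.0548 + 0.1018 + 0.1657 = 0.4154
G = 1 − 0.4154 = 0.5846

0.585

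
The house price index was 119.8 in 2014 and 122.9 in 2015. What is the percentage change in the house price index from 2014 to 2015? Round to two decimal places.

Change = (122.9 − 119.8) / 119.8 × 100
       = 3.1 / 119.8 × 100 = 2.5876%

2.59%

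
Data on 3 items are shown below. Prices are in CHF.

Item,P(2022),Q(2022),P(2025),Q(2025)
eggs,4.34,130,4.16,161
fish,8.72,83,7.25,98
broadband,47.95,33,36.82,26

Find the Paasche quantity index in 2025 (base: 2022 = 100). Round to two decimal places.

Paasche quantity index uses current-period prices as weights.
ΣP(2025)·Q(2025) = 4.16×161 + 7.25×98 + 36.82×26 = 669.76 + 710.5 + 957.32 = 2337.58
ΣP(2025)·Q(2022) = 4.16×130 + 7.25×83 + 36.82×33 = 540.8 + 601.75 + 1215.06 = 2357.61
Index = 2337.58 / 2357.61 × 100 = 99.1504

99.15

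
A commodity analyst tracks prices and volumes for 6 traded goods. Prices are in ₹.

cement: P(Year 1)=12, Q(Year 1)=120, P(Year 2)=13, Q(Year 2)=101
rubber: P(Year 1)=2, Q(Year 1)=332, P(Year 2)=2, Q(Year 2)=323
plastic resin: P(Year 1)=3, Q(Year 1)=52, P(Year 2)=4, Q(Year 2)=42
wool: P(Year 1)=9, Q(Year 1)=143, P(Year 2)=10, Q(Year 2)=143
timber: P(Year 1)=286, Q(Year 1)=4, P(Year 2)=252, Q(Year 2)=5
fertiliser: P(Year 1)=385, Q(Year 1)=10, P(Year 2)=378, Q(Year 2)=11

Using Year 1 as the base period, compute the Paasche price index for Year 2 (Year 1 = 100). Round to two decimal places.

Paasche price index uses current-period quantities as weights.
ΣP(Year 2)·Q(Year 2) = 13×101 + 2×323 + 4×42 + 10×143 + 252×5 + 378×11 = 1313 + 646 + 168 + 1430 + 1260 + 4158 = 8975
ΣP(Year 1)·Q(Year 2) = 12×101 + 2×323 + 3×42 + 9×143 + 286×5 + 385×11 = 1212 + 646 + 126 + 1287 + 1430 + 4235 = 8936
Index = 8975 / 8936 × 100 = 100.4364

100.44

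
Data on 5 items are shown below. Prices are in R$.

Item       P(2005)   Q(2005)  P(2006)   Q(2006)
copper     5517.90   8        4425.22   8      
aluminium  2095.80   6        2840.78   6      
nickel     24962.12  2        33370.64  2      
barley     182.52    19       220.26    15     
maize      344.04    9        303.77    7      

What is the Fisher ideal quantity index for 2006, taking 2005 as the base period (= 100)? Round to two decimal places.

Laspeyres component (base-period weights):
ΣP(2005)Q(2006) = 5517.90×8 + 2095.80×6 + 24962.12×2 + 182.52×15 + 344.04×7 = 44143.2 + 12574.8 + 49924.24 + 2737.8 + 2408.28 = 111788.32
ΣP(2005)Q(2005) = 5517.90×8 + 2095.80×6 + 24962.12×2 + 182.52×19 + 344.04×9 = 44143.2 + 12574.8 + 49924.24 + 3467.88 + 3096.36 = 113206.48
L = 111788.32 / 113206.48 × 100 = 98.7473
Paasche component (current-period weights):
ΣP(2006)Q(2006) = 4425.22×8 + 2840.78×6 + 33370.64×2 + 220.26×15 + 303.77×7 = 35401.76 + 17044.68 + 66741.28 + 3303.9 + 2126.39 = 124618.01
ΣP(2006)Q(2005) = 4425.22×8 + 2840.78×6 + 33370.64×2 + 220.26×19 + 303.77×9 = 35401.76 + 17044.68 + 66741.28 + 4184.94 + 2733.93 = 126106.59
P = 124618.01 / 126106.59 × 100 = 98.8196
Fisher = √(L × P) = √(98.7473 × 98.8196) = 98.7834

98.78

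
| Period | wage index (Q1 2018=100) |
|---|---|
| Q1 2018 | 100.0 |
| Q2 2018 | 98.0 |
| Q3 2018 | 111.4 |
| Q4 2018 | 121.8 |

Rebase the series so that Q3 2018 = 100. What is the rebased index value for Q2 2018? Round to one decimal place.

88.0

Rebased(Q2 2018) = 98.0 / 111.4 × 100 = 87.9713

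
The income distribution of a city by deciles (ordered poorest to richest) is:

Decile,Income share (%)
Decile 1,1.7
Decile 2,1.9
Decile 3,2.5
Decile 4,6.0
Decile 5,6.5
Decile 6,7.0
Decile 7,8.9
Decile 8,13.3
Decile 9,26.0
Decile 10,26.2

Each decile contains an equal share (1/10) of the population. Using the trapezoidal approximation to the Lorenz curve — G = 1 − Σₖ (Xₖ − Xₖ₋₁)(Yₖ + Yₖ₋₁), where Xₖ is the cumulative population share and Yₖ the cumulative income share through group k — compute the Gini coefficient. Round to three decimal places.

Cumulative income shares Yₖ: 0.0170, 0.0360, 0.0610, 0.1210, 0.1860, 0.2560, 0.3450, 0.4780, 0.7380, 1.0000
Σ (Xₖ−Xₖ₋₁)(Yₖ+Yₖ₋₁) = (1/10)(0.0170+0.0000) + (1/10)(0.0360+0.0170) + (1/10)(0.0610+0.0360) + (1/10)(0.1210+0.0610) + (1/10)(0.1860+0.1210) + (1/10)(0.2560+0.1860) + (1/10)(0.3450+0.2560) + (1/10)(0.4780+0.3450) + (1/10)(0.7380+0.4780) + (1/10)(1.0000+0.7380)
  = 0.0017 + 0.0053 + 0.0097 + 0.0182 + 0.0307 + 0.0442 + 0.0601 + 0.0823 + 0.1216 + 0.1738 = 0.5476
G = 1 − 0.5476 = 0.4524

0.452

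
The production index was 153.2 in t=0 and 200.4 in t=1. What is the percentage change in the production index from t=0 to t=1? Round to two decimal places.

30.81%

Change = (200.4 − 153.2) / 153.2 × 100
       = 47.2 / 153.2 × 100 = 30.8094%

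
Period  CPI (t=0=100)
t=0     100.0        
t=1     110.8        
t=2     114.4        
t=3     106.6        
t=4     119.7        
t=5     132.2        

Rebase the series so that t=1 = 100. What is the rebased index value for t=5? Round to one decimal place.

119.3

Rebased(t=5) = 132.2 / 110.8 × 100 = 119.3141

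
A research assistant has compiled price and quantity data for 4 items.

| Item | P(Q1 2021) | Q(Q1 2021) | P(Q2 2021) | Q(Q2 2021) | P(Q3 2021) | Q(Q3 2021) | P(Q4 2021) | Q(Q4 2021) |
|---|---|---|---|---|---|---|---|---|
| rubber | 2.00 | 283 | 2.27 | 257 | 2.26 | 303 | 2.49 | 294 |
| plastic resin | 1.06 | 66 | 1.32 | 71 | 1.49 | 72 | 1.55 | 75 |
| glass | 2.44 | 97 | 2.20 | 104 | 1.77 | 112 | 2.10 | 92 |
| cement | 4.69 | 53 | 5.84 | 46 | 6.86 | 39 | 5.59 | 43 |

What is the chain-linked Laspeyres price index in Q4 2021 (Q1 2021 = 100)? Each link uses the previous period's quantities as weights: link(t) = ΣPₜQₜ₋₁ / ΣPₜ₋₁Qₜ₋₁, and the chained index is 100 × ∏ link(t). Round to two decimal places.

118.33

Link Q1 2021→Q2 2021:
ΣP(Q2 2021)Q(Q1 2021) = 2.27×283 + 1.32×66 + 2.20×97 + 5.84×53 = 642.41 + 87.12 + 213.4 + 309.52 = 1252.45
ΣP(Q1 2021)Q(Q1 2021) = 2.00×283 + 1.06×66 + 2.44×97 + 4.69×53 = 566 + 69.96 + 236.68 + 248.57 = 1121.21
link = 1252.45/1121.21 = 1.117052
Link Q2 2021→Q3 2021:
ΣP(Q3 2021)Q(Q2 2021) = 2.26×257 + 1.49×71 + 1.77×104 + 6.86×46 = 580.82 + 105.79 + 184.08 + 315.56 = 1186.25
ΣP(Q2 2021)Q(Q2 2021) = 2.27×257 + 1.32×71 + 2.20×104 + 5.84×46 = 583.39 + 93.72 + 228.8 + 268.64 = 1174.55
link = 1186.25/1174.55 = 1.009961
Link Q3 2021→Q4 2021:
ΣP(Q4 2021)Q(Q3 2021) = 2.49×303 + 1.55×72 + 2.10×112 + 5.59×39 = 754.47 + 111.6 + 235.2 + 218.01 = 1319.28
ΣP(Q3 2021)Q(Q3 2021) = 2.26×303 + 1.49×72 + 1.77×112 + 6.86×39 = 684.78 + 107.28 + 198.24 + 267.54 = 1257.84
link = 1319.28/1257.84 = 1.048846
Chained index = 100 × 1.117052 × 1.009961 × 1.048846 = 118.3286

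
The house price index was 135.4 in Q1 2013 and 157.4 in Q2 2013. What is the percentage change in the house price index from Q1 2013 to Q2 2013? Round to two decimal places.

16.25%

Change = (157.4 − 135.4) / 135.4 × 100
       = 22.0 / 135.4 × 100 = 16.2482%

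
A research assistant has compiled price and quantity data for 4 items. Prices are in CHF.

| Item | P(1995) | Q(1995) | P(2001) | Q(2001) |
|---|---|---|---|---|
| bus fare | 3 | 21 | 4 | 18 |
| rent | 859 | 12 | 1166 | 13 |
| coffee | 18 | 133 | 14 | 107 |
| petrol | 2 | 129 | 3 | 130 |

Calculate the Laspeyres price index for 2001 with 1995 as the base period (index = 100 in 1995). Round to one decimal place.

Laspeyres price index uses base-period quantities as weights.
ΣP(2001)·Q(1995) = 4×21 + 1166×12 + 14×133 + 3×129 = 84 + 13992 + 1862 + 387 = 16325
ΣP(1995)·Q(1995) = 3×21 + 859×12 + 18×133 + 2×129 = 63 + 10308 + 2394 + 258 = 13023
Index = 16325 / 13023 × 100 = 125.3551

125.4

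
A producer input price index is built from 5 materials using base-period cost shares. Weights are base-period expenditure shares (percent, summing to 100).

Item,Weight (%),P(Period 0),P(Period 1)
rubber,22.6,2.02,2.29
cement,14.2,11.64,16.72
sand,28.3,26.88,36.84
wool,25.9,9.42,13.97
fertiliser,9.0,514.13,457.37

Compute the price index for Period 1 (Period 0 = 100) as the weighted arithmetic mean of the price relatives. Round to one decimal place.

131.2

rubber: 22.6 × (2.29/2.02) = 22.6 × 1.133663 = 25.6208
cement: 14.2 × (16.72/11.64) = 14.2 × 1.436426 = 20.3973
sand: 28.3 × (36.84/26.88) = 28.3 × 1.370536 = 38.7862
wool: 25.9 × (13.97/9.42) = 25.9 × 1.483015 = 38.4101
fertiliser: 9.0 × (457.37/514.13) = 9.0 × 0.889600 = 8.0064
Index = Σ wᵢ·(p₁ᵢ/p₀ᵢ) = 25.6208 + 20.3973 + 38.7862 + 38.4101 + 8.0064 = 131.2207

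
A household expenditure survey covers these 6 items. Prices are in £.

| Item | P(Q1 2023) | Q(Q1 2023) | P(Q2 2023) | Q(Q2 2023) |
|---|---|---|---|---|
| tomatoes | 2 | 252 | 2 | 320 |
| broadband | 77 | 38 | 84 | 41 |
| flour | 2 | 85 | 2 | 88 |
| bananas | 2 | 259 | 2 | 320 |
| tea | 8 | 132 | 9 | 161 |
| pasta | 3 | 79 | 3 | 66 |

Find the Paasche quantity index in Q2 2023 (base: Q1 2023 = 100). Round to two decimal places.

112.70

Paasche quantity index uses current-period prices as weights.
ΣP(Q2 2023)·Q(Q2 2023) = 2×320 + 84×41 + 2×88 + 2×320 + 9×161 + 3×66 = 640 + 3444 + 176 + 640 + 1449 + 198 = 6547
ΣP(Q2 2023)·Q(Q1 2023) = 2×252 + 84×38 + 2×85 + 2×259 + 9×132 + 3×79 = 504 + 3192 + 170 + 518 + 1188 + 237 = 5809
Index = 6547 / 5809 × 100 = 112.7044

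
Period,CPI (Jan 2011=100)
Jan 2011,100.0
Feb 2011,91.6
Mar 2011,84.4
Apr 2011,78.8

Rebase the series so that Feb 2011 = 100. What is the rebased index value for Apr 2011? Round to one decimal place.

86.0

Rebased(Apr 2011) = 78.8 / 91.6 × 100 = 86.0262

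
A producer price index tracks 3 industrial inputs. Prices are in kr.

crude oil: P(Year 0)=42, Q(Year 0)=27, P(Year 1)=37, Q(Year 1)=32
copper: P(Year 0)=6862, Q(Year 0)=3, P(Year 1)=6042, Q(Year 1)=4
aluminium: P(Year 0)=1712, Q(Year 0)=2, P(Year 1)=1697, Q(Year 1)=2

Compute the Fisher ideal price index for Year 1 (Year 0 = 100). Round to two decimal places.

Laspeyres component (base-period weights):
ΣP(Year 1)Q(Year 0) = 37×27 + 6042×3 + 1697×2 = 999 + 18126 + 3394 = 22519
ΣP(Year 0)Q(Year 0) = 42×27 + 6862×3 + 1712×2 = 1134 + 20586 + 3424 = 25144
L = 22519 / 25144 × 100 = 89.5601
Paasche component (current-period weights):
ΣP(Year 1)Q(Year 1) = 37×32 + 6042×4 + 1697×2 = 1184 + 24168 + 3394 = 28746
ΣP(Year 0)Q(Year 1) = 42×32 + 6862×4 + 1712×2 = 1344 + 27448 + 3424 = 32216
P = 28746 / 32216 × 100 = 89.2290
Fisher = √(L × P) = √(89.5601 × 89.2290) = 89.3944

89.39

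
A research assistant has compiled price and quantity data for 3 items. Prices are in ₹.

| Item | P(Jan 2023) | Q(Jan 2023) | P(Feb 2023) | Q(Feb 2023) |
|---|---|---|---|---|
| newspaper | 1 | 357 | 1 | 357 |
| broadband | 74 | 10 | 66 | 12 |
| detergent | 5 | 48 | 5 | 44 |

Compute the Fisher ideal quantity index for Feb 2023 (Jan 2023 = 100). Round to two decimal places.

109.24

Laspeyres component (base-period weights):
ΣP(Jan 2023)Q(Feb 2023) = 1×357 + 74×12 + 5×44 = 357 + 888 + 220 = 1465
ΣP(Jan 2023)Q(Jan 2023) = 1×357 + 74×10 + 5×48 = 357 + 740 + 240 = 1337
L = 1465 / 1337 × 100 = 109.5737
Paasche component (current-period weights):
ΣP(Feb 2023)Q(Feb 2023) = 1×357 + 66×12 + 5×44 = 357 + 792 + 220 = 1369
ΣP(Feb 2023)Q(Jan 2023) = 1×357 + 66×10 + 5×48 = 357 + 660 + 240 = 1257
P = 1369 / 1257 × 100 = 108.9101
Fisher = √(L × P) = √(109.5737 × 108.9101) = 109.2414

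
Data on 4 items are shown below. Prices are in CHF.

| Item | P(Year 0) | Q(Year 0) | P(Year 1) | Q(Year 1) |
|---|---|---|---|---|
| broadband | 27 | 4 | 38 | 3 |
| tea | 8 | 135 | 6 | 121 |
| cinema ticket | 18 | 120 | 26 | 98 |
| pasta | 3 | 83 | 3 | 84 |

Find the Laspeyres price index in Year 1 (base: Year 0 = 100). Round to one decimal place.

120.4

Laspeyres price index uses base-period quantities as weights.
ΣP(Year 1)·Q(Year 0) = 38×4 + 6×135 + 26×120 + 3×83 = 152 + 810 + 3120 + 249 = 4331
ΣP(Year 0)·Q(Year 0) = 27×4 + 8×135 + 18×120 + 3×83 = 108 + 1080 + 2160 + 249 = 3597
Index = 4331 / 3597 × 100 = 120.4059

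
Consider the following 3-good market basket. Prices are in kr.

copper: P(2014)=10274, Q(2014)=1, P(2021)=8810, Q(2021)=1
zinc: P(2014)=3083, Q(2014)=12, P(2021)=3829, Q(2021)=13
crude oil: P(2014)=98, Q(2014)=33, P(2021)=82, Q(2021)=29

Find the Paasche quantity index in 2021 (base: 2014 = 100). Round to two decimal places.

Paasche quantity index uses current-period prices as weights.
ΣP(2021)·Q(2021) = 8810×1 + 3829×13 + 82×29 = 8810 + 49777 + 2378 = 60965
ΣP(2021)·Q(2014) = 8810×1 + 3829×12 + 82×33 = 8810 + 45948 + 2706 = 57464
Index = 60965 / 57464 × 100 = 106.0925

106.09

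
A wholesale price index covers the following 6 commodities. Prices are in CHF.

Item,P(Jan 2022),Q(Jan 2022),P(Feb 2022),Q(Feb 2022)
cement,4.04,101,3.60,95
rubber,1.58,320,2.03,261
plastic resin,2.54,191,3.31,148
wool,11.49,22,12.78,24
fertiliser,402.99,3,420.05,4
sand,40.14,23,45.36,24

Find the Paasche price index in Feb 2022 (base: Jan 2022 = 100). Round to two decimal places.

Paasche price index uses current-period quantities as weights.
ΣP(Feb 2022)·Q(Feb 2022) = 3.60×95 + 2.03×261 + 3.31×148 + 12.78×24 + 420.05×4 + 45.36×24 = 342 + 529.83 + 489.88 + 306.72 + 1680.2 + 1088.64 = 4437.27
ΣP(Jan 2022)·Q(Feb 2022) = 4.04×95 + 1.58×261 + 2.54×148 + 11.49×24 + 402.99×4 + 40.14×24 = 383.8 + 412.38 + 375.92 + 275.76 + 1611.96 + 963.36 = 4023.18
Index = 4437.27 / 4023.18 × 100 = 110.2926

110.29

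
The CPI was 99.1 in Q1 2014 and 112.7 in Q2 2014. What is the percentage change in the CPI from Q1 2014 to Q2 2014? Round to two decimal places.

Change = (112.7 − 99.1) / 99.1 × 100
       = 13.6 / 99.1 × 100 = 13.7235%

13.72%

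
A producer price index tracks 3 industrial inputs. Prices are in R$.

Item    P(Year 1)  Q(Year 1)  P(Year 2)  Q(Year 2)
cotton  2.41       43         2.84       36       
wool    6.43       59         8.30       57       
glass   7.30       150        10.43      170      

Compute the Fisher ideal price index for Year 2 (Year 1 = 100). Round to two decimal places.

138.26

Laspeyres component (base-period weights):
ΣP(Year 2)Q(Year 1) = 2.84×43 + 8.30×59 + 10.43×150 = 122.12 + 489.7 + 1564.5 = 2176.32
ΣP(Year 1)Q(Year 1) = 2.41×43 + 6.43×59 + 7.30×150 = 103.63 + 379.37 + 1095 = 1578
L = 2176.32 / 1578 × 100 = 137.9163
Paasche component (current-period weights):
ΣP(Year 2)Q(Year 2) = 2.84×36 + 8.30×57 + 10.43×170 = 102.24 + 473.1 + 1773.1 = 2348.44
ΣP(Year 1)Q(Year 2) = 2.41×36 + 6.43×57 + 7.30×170 = 86.76 + 366.51 + 1241 = 1694.27
P = 2348.44 / 1694.27 × 100 = 138.6107
Fisher = √(L × P) = √(137.9163 × 138.6107) = 138.2631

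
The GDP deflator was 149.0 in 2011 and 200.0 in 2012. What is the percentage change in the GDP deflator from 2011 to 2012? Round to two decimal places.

34.23%

Change = (200.0 − 149.0) / 149.0 × 100
       = 51.0 / 149.0 × 100 = 34.2282%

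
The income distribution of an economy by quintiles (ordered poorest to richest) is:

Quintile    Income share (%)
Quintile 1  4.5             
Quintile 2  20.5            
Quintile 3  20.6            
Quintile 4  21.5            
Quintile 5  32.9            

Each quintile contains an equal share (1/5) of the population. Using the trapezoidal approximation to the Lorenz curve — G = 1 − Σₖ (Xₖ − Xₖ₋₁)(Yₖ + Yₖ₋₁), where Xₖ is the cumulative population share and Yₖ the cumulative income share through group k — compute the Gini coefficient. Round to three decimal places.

0.231

Cumulative income shares Yₖ: 0.0450, 0.2500, 0.4560, 0.6710, 1.0000
Σ (Xₖ−Xₖ₋₁)(Yₖ+Yₖ₋₁) = (1/5)(0.0450+0.0000) + (1/5)(0.2500+0.0450) + (1/5)(0.4560+0.2500) + (1/5)(0.6710+0.4560) + (1/5)(1.0000+0.6710)
  = 0.0090 + 0.0590 + 0.1412 + 0.2254 + 0.3342 = 0.7688
G = 1 − 0.7688 = 0.2312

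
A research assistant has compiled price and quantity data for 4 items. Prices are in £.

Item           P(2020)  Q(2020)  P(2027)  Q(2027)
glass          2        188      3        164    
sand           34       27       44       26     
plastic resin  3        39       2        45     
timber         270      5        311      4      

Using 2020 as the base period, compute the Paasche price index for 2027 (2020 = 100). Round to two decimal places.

122.37

Paasche price index uses current-period quantities as weights.
ΣP(2027)·Q(2027) = 3×164 + 44×26 + 2×45 + 311×4 = 492 + 1144 + 90 + 1244 = 2970
ΣP(2020)·Q(2027) = 2×164 + 34×26 + 3×45 + 270×4 = 328 + 884 + 135 + 1080 = 2427
Index = 2970 / 2427 × 100 = 122.3733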